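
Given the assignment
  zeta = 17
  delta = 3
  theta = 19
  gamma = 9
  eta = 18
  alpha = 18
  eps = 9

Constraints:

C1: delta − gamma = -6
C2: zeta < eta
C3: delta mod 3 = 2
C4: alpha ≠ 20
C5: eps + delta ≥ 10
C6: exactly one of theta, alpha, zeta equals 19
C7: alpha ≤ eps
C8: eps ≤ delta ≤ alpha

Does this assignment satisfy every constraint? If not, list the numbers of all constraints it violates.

C1: delta − gamma = 3 − 9 = -6  yes
C2: zeta = 17, eta = 18; 17 < 18  yes
C3: 3 mod 3 = 0, not 2  no
C4: alpha = 18, and 18 ≠ 20  yes
C5: eps + delta = 9 + 3 = 12; 12 ≥ 10  yes
C6: theta=19, alpha=18, zeta=17; 1 of them equals 19  yes
C7: alpha = 18, eps = 9; 18 > 9 (want ≤)  no
C8: values 9, 3, 18; eps = 9 is not ≤ delta = 3  no

Constraints 3, 7, and 8 do not hold.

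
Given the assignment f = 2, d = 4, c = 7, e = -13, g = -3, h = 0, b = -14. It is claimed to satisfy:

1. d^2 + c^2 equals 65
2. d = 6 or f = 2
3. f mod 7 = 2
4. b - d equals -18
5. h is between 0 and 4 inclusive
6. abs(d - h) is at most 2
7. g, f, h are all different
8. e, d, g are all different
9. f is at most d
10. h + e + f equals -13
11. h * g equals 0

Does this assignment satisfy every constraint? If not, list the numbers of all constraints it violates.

The assignment fails constraints 6, 10.

1. d^2 + c^2 = 4^2 + 7^2 = 16 + 49 = 65  ✓
2. d = 4 ≠ 6, but f = 2 = 2 (second disjunct)  ✓
3. 2 mod 7 = 2  ✓
4. b - d = -14 - 4 = -18  ✓
5. h = 0 lies in [0, 4]  ✓
6. abs(4 - 0) = 4; 4 > 2, exceeds bound 2  ✗
7. values -3, 2, 0 are pairwise distinct  ✓
8. values -13, 4, -3 are pairwise distinct  ✓
9. f = 2, d = 4; 2 ≤ 4  ✓
10. h + e + f = 0 + (-13) + 2 = -11, not -13  ✗
11. h * g = 0 * (-3) = 0  ✓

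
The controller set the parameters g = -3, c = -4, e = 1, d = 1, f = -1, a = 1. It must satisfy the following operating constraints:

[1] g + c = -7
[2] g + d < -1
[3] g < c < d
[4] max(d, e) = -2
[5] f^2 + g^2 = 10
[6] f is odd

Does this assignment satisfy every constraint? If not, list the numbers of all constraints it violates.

Constraints 3 and 4 do not hold.

[1] g + c = -3 + (-4) = -7 — satisfied.
[2] g + d = -3 + 1 = -2; -2 < -1 — satisfied.
[3] values -3, -4, 1; g = -3 is not < c = -4 — violated.
[4] max(1, 1) = 1, not -2 — violated.
[5] f^2 + g^2 = (-1)^2 + (-3)^2 = 1 + 9 = 10 — satisfied.
[6] f = -1 is odd — satisfied.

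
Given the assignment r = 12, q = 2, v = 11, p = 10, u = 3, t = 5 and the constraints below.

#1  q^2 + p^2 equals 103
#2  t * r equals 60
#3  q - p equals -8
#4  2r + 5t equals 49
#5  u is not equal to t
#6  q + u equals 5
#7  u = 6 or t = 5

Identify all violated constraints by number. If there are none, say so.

#1 q^2 + p^2 = 2^2 + 10^2 = 4 + 100 = 104, not 103 — violated.
#2 t * r = 5 * 12 = 60 — satisfied.
#3 q - p = 2 - 10 = -8 — satisfied.
#4 2r + 5t = 2(12) + 5(5) = 49 — satisfied.
#5 u = 3, t = 5; distinct — satisfied.
#6 q + u = 2 + 3 = 5 — satisfied.
#7 u = 3 ≠ 6, but t = 5 = 5 (second disjunct) — satisfied.

Constraint 1 is violated.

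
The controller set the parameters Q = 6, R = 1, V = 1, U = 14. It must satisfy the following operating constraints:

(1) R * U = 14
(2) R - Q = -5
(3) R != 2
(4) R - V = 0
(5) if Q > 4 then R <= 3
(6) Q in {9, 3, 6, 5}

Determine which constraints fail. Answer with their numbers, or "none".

(1) R * U = 1 * 14 = 14  holds
(2) R - Q = 1 - 6 = -5  holds
(3) R = 1, and 1 ≠ 2  holds
(4) R - V = 1 - 1 = 0  holds
(5) Q = 6 > 4, so we need R ≤ 3; R = 1 ≤ 3  holds
(6) Q = 6 is in {9, 3, 6, 5}  holds

No violations.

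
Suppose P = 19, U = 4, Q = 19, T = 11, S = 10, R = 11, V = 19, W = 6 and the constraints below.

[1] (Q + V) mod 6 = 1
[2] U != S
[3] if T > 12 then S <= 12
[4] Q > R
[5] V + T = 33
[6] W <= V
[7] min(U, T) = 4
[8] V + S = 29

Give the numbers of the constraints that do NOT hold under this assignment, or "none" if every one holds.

[1] Q + V = 38; 38 mod 6 = 2, not 1 — violated.
[2] U = 4, S = 10; distinct — OK.
[3] T = 11, not > 12; antecedent false, conditional vacuously true — OK.
[4] Q = 19, R = 11; 19 > 11 — OK.
[5] V + T = 19 + 11 = 30, not 33 — violated.
[6] W = 6, V = 19; 6 ≤ 19 — OK.
[7] min(4, 11) = 4 — OK.
[8] V + S = 19 + 10 = 29 — OK.

Violated: 1, 5.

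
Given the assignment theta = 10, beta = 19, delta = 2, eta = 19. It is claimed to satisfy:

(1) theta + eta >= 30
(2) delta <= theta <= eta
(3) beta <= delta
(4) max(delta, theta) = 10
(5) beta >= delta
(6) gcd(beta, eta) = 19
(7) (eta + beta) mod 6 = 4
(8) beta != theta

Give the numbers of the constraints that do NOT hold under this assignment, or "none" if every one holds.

The assignment fails constraints 1, 3, and 7.

(1) theta + eta = 10 + 19 = 29; 29 < 30, bound 30 not met  fails
(2) values 2 <= 10 <= 19  holds
(3) beta = 19, delta = 2; 19 > 2 (want ≤)  fails
(4) max(2, 10) = 10  holds
(5) beta = 19, delta = 2; 19 ≥ 2  holds
(6) gcd(19, 19) = 19  holds
(7) eta + beta = 38; 38 mod 6 = 2, not 4  fails
(8) beta = 19, theta = 10; distinct  holds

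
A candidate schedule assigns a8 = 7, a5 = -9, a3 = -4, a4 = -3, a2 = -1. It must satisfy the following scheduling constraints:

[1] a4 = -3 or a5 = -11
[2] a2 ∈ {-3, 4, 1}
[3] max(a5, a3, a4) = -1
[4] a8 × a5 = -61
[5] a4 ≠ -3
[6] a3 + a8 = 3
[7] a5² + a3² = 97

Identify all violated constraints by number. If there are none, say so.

[1] a4 = -3 = -3 (first disjunct) — holds.
[2] a2 = -1 is not in {-3, 4, 1} — does not hold.
[3] max(-9, -4, -3) = -3, not -1 — does not hold.
[4] a8 × a5 = 7 × (-9) = -63, not -61 — does not hold.
[5] a4 = -3, but -3 is required to differ — does not hold.
[6] a3 + a8 = -4 + 7 = 3 — holds.
[7] a5² + a3² = (-9)² + (-4)² = 81 + 16 = 97 — holds.

Violated: 2, 3, 4, 5.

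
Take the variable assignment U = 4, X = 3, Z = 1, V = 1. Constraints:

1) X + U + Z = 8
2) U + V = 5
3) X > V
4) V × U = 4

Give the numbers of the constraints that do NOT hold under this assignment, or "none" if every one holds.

1) X + U + Z = 3 + 4 + 1 = 8 — holds.
2) U + V = 4 + 1 = 5 — holds.
3) X = 3, V = 1; 3 > 1 — holds.
4) V × U = 1 × 4 = 4 — holds.

All constraints are satisfied.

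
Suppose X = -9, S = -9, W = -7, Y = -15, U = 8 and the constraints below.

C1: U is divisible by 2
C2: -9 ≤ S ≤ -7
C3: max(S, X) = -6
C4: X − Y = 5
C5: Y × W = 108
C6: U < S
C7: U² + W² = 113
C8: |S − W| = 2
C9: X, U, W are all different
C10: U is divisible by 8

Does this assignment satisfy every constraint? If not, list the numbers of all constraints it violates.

Constraints 3, 4, 5, 6 do not hold.

C1: 8 / 2 = 4, so 2 divides 8  true
C2: S = -9 lies in [-9, -7]  true
C3: max(-9, -9) = -9, not -6  false
C4: X − Y = -9 − (-15) = 6, not 5  false
C5: Y × W = -15 × (-7) = 105, not 108  false
C6: U = 8, S = -9; 8 ≥ -9 (want <)  false
C7: U² + W² = 8² + (-7)² = 64 + 49 = 113  true
C8: |-9 − (-7)| = 2  true
C9: values -9, 8, -7 are pairwise distinct  true
C10: 8 / 8 = 1, so 8 divides 8  true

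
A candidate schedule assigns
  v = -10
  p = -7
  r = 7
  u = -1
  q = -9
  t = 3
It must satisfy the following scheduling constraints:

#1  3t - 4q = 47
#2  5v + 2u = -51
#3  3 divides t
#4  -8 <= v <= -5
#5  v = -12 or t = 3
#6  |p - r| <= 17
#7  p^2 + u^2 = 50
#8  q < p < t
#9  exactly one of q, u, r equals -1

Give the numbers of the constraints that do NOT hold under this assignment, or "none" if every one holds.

Constraints 1, 2, and 4 do not hold.

#1 3t - 4q = 3(3) - 4(-9) = 45, not 47  FAIL
#2 5v + 2u = 5(-10) + 2(-1) = -52, not -51  FAIL
#3 3 / 3 = 1, so 3 divides 3  OK
#4 v = -10 is outside [-8, -5]  FAIL
#5 v = -10 ≠ -12, but t = 3 = 3 (second disjunct)  OK
#6 |-7 - 7| = 14; 14 ≤ 17  OK
#7 p^2 + u^2 = (-7)^2 + (-1)^2 = 49 + 1 = 50  OK
#8 values -9 < -7 < 3  OK
#9 q=-9, u=-1, r=7; 1 of them equals -1  OK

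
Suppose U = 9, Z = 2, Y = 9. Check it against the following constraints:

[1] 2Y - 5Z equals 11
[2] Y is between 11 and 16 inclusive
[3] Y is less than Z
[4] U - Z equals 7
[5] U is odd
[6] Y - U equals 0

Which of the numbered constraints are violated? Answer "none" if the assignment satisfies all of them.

No — constraints 1, 2, and 3 are not satisfied.

[1] 2Y - 5Z = 2(9) - 5(2) = 8, not 11 — fails.
[2] Y = 9 is outside [11, 16] — fails.
[3] Y = 9, Z = 2; 9 ≥ 2 (want <) — fails.
[4] U - Z = 9 - 2 = 7 — holds.
[5] U = 9 is odd — holds.
[6] Y - U = 9 - 9 = 0 — holds.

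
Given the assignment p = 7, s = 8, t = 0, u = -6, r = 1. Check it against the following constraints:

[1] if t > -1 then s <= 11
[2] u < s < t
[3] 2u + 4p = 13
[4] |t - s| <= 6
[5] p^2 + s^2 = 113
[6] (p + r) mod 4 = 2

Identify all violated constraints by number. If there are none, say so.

Constraints 2, 3, 4, 6 do not hold.

[1] t = 0 > -1, so we need s ≤ 11; s = 8 ≤ 11 — holds.
[2] values -6, 8, 0; s = 8 is not < t = 0 — fails.
[3] 2u + 4p = 2(-6) + 4(7) = 16, not 13 — fails.
[4] |0 - 8| = 8; 8 > 6, exceeds bound 6 — fails.
[5] p^2 + s^2 = 7^2 + 8^2 = 49 + 64 = 113 — holds.
[6] p + r = 8; 8 mod 4 = 0, not 2 — fails.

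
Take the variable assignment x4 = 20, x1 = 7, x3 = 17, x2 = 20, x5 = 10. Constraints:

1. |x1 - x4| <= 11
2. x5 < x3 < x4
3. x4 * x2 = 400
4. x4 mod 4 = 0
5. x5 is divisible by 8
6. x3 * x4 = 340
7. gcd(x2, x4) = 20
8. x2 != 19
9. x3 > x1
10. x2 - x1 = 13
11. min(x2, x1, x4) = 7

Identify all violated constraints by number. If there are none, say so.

1. |7 - 20| = 13; 13 > 11, exceeds bound 11  false
2. values 10 < 17 < 20  true
3. x4 * x2 = 20 * 20 = 400  true
4. 20 mod 4 = 0  true
5. 10 = 8*1 + 2, so 8 does not divide 10  false
6. x3 * x4 = 17 * 20 = 340  true
7. gcd(20, 20) = 20  true
8. x2 = 20, and 20 ≠ 19  true
9. x3 = 17, x1 = 7; 17 > 7  true
10. x2 - x1 = 20 - 7 = 13  true
11. min(20, 7, 20) = 7  true

The assignment fails constraints 1 and 5.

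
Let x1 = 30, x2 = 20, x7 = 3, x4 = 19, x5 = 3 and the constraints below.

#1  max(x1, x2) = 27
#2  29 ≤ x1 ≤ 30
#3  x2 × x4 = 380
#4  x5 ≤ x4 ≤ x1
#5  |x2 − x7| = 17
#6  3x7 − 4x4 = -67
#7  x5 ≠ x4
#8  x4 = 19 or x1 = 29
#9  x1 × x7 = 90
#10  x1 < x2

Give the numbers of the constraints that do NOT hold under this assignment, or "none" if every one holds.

#1 max(30, 20) = 30, not 27  false
#2 x1 = 30 lies in [29, 30]  true
#3 x2 × x4 = 20 × 19 = 380  true
#4 values 3 ≤ 19 ≤ 30  true
#5 |20 − 3| = 17  true
#6 3x7 − 4x4 = 3(3) − 4(19) = -67  true
#7 x5 = 3, x4 = 19; distinct  true
#8 x4 = 19 = 19 (first disjunct)  true
#9 x1 × x7 = 30 × 3 = 90  true
#10 x1 = 30, x2 = 20; 30 ≥ 20 (want <)  false

No — constraints 1 and 10 are not satisfied.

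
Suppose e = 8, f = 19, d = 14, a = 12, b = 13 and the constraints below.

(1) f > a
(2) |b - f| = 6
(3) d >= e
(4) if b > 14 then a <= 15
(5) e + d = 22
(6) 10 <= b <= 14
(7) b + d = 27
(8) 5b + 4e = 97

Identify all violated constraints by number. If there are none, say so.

None — every constraint holds.

(1) f = 19, a = 12; 19 > 12 — satisfied.
(2) |13 - 19| = 6 — satisfied.
(3) d = 14, e = 8; 14 ≥ 8 — satisfied.
(4) b = 13, not > 14; antecedent false, conditional vacuously true — satisfied.
(5) e + d = 8 + 14 = 22 — satisfied.
(6) b = 13 lies in [10, 14] — satisfied.
(7) b + d = 13 + 14 = 27 — satisfied.
(8) 5b + 4e = 5(13) + 4(8) = 97 — satisfied.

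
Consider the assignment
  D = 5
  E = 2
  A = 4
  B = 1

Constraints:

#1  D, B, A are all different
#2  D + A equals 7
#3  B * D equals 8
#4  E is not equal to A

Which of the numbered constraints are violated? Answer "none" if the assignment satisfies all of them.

#1 values 5, 1, 4 are pairwise distinct — OK.
#2 D + A = 5 + 4 = 9, not 7 — violated.
#3 B * D = 1 * 5 = 5, not 8 — violated.
#4 E = 2, A = 4; distinct — OK.

The assignment fails constraints 2, 3.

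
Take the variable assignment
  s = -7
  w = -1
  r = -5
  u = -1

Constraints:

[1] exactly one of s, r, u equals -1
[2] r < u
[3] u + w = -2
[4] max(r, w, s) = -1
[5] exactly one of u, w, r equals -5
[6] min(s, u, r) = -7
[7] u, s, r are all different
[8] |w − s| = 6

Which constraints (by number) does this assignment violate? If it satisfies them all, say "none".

[1] s=-7, r=-5, u=-1; 1 of them equals -1 — OK.
[2] r = -5, u = -1; -5 < -1 — OK.
[3] u + w = -1 + (-1) = -2 — OK.
[4] max(-5, -1, -7) = -1 — OK.
[5] u=-1, w=-1, r=-5; 1 of them equals -5 — OK.
[6] min(-7, -1, -5) = -7 — OK.
[7] values -1, -7, -5 are pairwise distinct — OK.
[8] |-1 − (-7)| = 6 — OK.

The assignment satisfies every constraint.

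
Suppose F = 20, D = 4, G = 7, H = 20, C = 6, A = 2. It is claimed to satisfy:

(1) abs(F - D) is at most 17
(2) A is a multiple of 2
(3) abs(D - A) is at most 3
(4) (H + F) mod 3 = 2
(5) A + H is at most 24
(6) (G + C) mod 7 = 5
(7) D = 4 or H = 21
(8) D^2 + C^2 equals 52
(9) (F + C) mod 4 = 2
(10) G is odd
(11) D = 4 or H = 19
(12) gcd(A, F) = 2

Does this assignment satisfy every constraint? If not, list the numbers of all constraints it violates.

No — constraints 4, 6 are not satisfied.

(1) abs(20 - 4) = 16; 16 ≤ 17 — satisfied.
(2) 2 / 2 = 1, so 2 divides 2 — satisfied.
(3) abs(4 - 2) = 2; 2 ≤ 3 — satisfied.
(4) H + F = 40; 40 mod 3 = 1, not 2 — violated.
(5) A + H = 2 + 20 = 22; 22 ≤ 24 — satisfied.
(6) G + C = 13; 13 mod 7 = 6, not 5 — violated.
(7) D = 4 = 4 (first disjunct) — satisfied.
(8) D^2 + C^2 = 4^2 + 6^2 = 16 + 36 = 52 — satisfied.
(9) F + C = 26; 26 mod 4 = 2 — satisfied.
(10) G = 7 is odd — satisfied.
(11) D = 4 = 4 (first disjunct) — satisfied.
(12) gcd(2, 20) = 2 — satisfied.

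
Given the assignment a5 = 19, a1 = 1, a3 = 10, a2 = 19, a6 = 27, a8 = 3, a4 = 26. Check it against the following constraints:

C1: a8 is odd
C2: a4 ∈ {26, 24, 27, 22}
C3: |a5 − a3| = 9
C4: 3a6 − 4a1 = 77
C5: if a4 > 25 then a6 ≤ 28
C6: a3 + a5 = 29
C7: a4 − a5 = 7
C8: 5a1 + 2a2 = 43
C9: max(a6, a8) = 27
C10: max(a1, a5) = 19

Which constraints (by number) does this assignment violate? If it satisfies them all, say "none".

C1: a8 = 3 is odd  yes
C2: a4 = 26 is in {26, 24, 27, 22}  yes
C3: |19 − 10| = 9  yes
C4: 3a6 − 4a1 = 3(27) − 4(1) = 77  yes
C5: a4 = 26 > 25, so we need a6 ≤ 28; a6 = 27 ≤ 28  yes
C6: a3 + a5 = 10 + 19 = 29  yes
C7: a4 − a5 = 26 − 19 = 7  yes
C8: 5a1 + 2a2 = 5(1) + 2(19) = 43  yes
C9: max(27, 3) = 27  yes
C10: max(1, 19) = 19  yes

Yes — all constraints hold.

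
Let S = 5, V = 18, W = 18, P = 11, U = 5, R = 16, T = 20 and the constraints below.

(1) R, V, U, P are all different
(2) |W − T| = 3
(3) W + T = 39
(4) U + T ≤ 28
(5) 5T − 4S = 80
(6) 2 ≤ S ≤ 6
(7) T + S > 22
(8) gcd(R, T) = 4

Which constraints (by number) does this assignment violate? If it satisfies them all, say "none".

(1) values 16, 18, 5, 11 are pairwise distinct — holds.
(2) |18 − 20| = 2, not 3 — fails.
(3) W + T = 18 + 20 = 38, not 39 — fails.
(4) U + T = 5 + 20 = 25; 25 ≤ 28 — holds.
(5) 5T − 4S = 5(20) − 4(5) = 80 — holds.
(6) S = 5 lies in [2, 6] — holds.
(7) T + S = 20 + 5 = 25; 25 > 22 — holds.
(8) gcd(16, 20) = 4 — holds.

Constraints 2, 3 are violated.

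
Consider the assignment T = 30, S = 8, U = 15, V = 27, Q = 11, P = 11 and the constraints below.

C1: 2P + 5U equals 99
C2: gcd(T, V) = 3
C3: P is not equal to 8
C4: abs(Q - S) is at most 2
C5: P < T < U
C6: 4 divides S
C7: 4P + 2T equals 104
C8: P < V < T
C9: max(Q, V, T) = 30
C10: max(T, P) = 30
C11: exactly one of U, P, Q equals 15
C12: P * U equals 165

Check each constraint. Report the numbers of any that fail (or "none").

The assignment fails constraints 1, 4, 5.

C1: 2P + 5U = 2(11) + 5(15) = 97, not 99 — fails.
C2: gcd(30, 27) = 3 — holds.
C3: P = 11, and 11 ≠ 8 — holds.
C4: abs(11 - 8) = 3; 3 > 2, exceeds bound 2 — fails.
C5: values 11, 30, 15; T = 30 is not < U = 15 — fails.
C6: 8 / 4 = 2, so 4 divides 8 — holds.
C7: 4P + 2T = 4(11) + 2(30) = 104 — holds.
C8: values 11 < 27 < 30 — holds.
C9: max(11, 27, 30) = 30 — holds.
C10: max(30, 11) = 30 — holds.
C11: U=15, P=11, Q=11; 1 of them equals 15 — holds.
C12: P * U = 11 * 15 = 165 — holds.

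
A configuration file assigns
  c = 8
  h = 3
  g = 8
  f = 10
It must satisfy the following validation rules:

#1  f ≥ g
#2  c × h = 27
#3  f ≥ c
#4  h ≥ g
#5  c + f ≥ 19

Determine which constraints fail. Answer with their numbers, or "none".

#1 f = 10, g = 8; 10 ≥ 8  OK
#2 c × h = 8 × 3 = 24, not 27  FAIL
#3 f = 10, c = 8; 10 ≥ 8  OK
#4 h = 3, g = 8; 3 < 8 (want ≥)  FAIL
#5 c + f = 8 + 10 = 18; 18 < 19, bound 19 not met  FAIL

Violated: 2, 4, 5.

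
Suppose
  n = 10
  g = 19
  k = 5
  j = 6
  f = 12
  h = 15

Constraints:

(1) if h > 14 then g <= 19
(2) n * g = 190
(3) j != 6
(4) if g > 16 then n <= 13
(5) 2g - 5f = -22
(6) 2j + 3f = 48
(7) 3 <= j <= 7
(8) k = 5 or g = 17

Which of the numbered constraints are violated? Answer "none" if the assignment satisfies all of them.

(1) h = 15 > 14, so we need g ≤ 19; g = 19 ≤ 19 — holds.
(2) n * g = 10 * 19 = 190 — holds.
(3) j = 6, but 6 is required to differ — fails.
(4) g = 19 > 16, so we need n ≤ 13; n = 10 ≤ 13 — holds.
(5) 2g - 5f = 2(19) - 5(12) = -22 — holds.
(6) 2j + 3f = 2(6) + 3(12) = 48 — holds.
(7) j = 6 lies in [3, 7] — holds.
(8) k = 5 = 5 (first disjunct) — holds.

Constraint 3 is violated.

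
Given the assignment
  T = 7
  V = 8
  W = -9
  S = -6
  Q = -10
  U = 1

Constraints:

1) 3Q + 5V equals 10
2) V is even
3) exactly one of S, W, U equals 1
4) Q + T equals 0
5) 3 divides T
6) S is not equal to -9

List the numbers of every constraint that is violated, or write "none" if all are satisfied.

1) 3Q + 5V = 3(-10) + 5(8) = 10 — OK.
2) V = 8 is even — OK.
3) S=-6, W=-9, U=1; 1 of them equals 1 — OK.
4) Q + T = -10 + 7 = -3, not 0 — violated.
5) 7 = 3*2 + 1, so 3 does not divide 7 — violated.
6) S = -6, and -6 ≠ -9 — OK.

Constraints 4 and 5 do not hold.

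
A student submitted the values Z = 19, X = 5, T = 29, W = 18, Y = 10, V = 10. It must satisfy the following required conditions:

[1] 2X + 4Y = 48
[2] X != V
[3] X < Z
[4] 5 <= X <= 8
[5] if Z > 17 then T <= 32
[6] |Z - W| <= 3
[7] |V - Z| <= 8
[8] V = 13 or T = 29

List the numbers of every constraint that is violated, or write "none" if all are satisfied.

[1] 2X + 4Y = 2(5) + 4(10) = 50, not 48 — violated.
[2] X = 5, V = 10; distinct — satisfied.
[3] X = 5, Z = 19; 5 < 19 — satisfied.
[4] X = 5 lies in [5, 8] — satisfied.
[5] Z = 19 > 17, so we need T ≤ 32; T = 29 ≤ 32 — satisfied.
[6] |19 - 18| = 1; 1 ≤ 3 — satisfied.
[7] |10 - 19| = 9; 9 > 8, exceeds bound 8 — violated.
[8] V = 10 ≠ 13, but T = 29 = 29 (second disjunct) — satisfied.

Constraints 1 and 7 do not hold.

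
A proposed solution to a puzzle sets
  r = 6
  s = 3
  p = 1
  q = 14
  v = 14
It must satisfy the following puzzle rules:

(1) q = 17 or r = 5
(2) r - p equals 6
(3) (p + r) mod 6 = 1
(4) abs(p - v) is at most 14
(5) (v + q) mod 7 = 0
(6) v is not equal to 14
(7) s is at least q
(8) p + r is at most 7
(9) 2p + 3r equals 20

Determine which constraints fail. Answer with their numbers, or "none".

No — constraints 1, 2, 6, 7 are not satisfied.

(1) q = 14 ≠ 17 and r = 6 ≠ 5; both disjuncts false — violated.
(2) r - p = 6 - 1 = 5, not 6 — violated.
(3) p + r = 7; 7 mod 6 = 1 — OK.
(4) abs(1 - 14) = 13; 13 ≤ 14 — OK.
(5) v + q = 28; 28 mod 7 = 0 — OK.
(6) v = 14, but 14 is required to differ — violated.
(7) s = 3, q = 14; 3 < 14 (want ≥) — violated.
(8) p + r = 1 + 6 = 7; 7 ≤ 7 — OK.
(9) 2p + 3r = 2(1) + 3(6) = 20 — OK.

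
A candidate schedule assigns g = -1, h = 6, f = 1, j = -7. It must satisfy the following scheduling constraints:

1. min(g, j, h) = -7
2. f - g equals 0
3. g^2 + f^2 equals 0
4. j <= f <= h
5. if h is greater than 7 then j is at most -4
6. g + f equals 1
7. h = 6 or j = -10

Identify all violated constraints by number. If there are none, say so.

The assignment fails constraints 2, 3, 6.

1. min(-1, -7, 6) = -7 — satisfied.
2. f - g = 1 - (-1) = 2, not 0 — violated.
3. g^2 + f^2 = (-1)^2 + 1^2 = 1 + 1 = 2, not 0 — violated.
4. values -7 <= 1 <= 6 — satisfied.
5. h = 6, not > 7; antecedent false, conditional vacuously true — satisfied.
6. g + f = -1 + 1 = 0, not 1 — violated.
7. h = 6 = 6 (first disjunct) — satisfied.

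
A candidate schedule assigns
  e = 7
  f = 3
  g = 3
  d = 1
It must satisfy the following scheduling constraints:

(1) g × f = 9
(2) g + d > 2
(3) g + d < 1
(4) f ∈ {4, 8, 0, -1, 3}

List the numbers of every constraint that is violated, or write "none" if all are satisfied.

(1) g × f = 3 × 3 = 9 — OK.
(2) g + d = 3 + 1 = 4; 4 > 2 — OK.
(3) g + d = 3 + 1 = 4; 4 ≥ 1, bound 1 not met — violated.
(4) f = 3 is in {4, 8, 0, -1, 3} — OK.

No — constraint 3 is not satisfied.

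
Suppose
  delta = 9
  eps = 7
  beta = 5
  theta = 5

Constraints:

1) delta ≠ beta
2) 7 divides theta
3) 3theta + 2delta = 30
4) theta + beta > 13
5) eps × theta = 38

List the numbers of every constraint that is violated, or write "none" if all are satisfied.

Constraints 2, 3, 4, and 5 do not hold.

1) delta = 9, beta = 5; distinct — OK.
2) 5 = 7×0 + 5, so 7 does not divide 5 — violated.
3) 3theta + 2delta = 3(5) + 2(9) = 33, not 30 — violated.
4) theta + beta = 5 + 5 = 10; 10 ≤ 13, bound 13 not met — violated.
5) eps × theta = 7 × 5 = 35, not 38 — violated.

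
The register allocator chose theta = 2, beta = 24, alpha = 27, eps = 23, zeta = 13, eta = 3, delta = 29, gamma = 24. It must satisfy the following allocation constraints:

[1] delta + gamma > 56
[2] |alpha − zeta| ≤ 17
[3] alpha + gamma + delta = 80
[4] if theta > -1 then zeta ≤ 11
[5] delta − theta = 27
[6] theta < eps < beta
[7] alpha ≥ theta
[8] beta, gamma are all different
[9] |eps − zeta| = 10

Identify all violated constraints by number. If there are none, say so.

[1] delta + gamma = 29 + 24 = 53; 53 ≤ 56, bound 56 not met — violated.
[2] |27 − 13| = 14; 14 ≤ 17 — OK.
[3] alpha + gamma + delta = 27 + 24 + 29 = 80 — OK.
[4] theta = 2 > -1, so we need zeta ≤ 11; but zeta = 13 > 11 — violated.
[5] delta − theta = 29 − 2 = 27 — OK.
[6] values 2 < 23 < 24 — OK.
[7] alpha = 27, theta = 2; 27 ≥ 2 — OK.
[8] beta = gamma = 24, not all different — violated.
[9] |23 − 13| = 10 — OK.

Constraints 1, 4, and 8 do not hold.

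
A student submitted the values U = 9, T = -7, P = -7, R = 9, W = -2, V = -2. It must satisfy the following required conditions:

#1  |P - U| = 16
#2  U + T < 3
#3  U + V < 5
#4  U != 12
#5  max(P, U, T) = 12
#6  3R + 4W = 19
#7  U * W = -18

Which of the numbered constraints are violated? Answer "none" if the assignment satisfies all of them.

Constraints 3 and 5 do not hold.

#1 |-7 - 9| = 16  holds
#2 U + T = 9 + (-7) = 2; 2 < 3  holds
#3 U + V = 9 + (-2) = 7; 7 ≥ 5, bound 5 not met  fails
#4 U = 9, and 9 ≠ 12  holds
#5 max(-7, 9, -7) = 9, not 12  fails
#6 3R + 4W = 3(9) + 4(-2) = 19  holds
#7 U * W = 9 * (-2) = -18  holds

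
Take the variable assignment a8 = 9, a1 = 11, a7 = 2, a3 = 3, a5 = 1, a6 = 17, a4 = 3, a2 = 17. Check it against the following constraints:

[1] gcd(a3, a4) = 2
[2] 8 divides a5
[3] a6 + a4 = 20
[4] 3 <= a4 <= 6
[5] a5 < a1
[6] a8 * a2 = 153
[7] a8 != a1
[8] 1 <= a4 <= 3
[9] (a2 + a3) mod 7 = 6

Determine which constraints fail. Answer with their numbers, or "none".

[1] gcd(3, 3) = 3, not 2 — violated.
[2] 1 = 8*0 + 1, so 8 does not divide 1 — violated.
[3] a6 + a4 = 17 + 3 = 20 — OK.
[4] a4 = 3 lies in [3, 6] — OK.
[5] a5 = 1, a1 = 11; 1 < 11 — OK.
[6] a8 * a2 = 9 * 17 = 153 — OK.
[7] a8 = 9, a1 = 11; distinct — OK.
[8] a4 = 3 lies in [1, 3] — OK.
[9] a2 + a3 = 20; 20 mod 7 = 6 — OK.

Violated: 1 and 2.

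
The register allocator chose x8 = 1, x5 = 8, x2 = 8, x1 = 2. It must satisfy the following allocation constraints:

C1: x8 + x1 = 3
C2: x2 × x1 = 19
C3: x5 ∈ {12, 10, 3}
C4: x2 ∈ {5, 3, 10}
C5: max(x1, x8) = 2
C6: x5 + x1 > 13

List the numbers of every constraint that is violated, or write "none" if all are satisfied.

No — constraints 2, 3, 4, 6 are not satisfied.

C1: x8 + x1 = 1 + 2 = 3  holds
C2: x2 × x1 = 8 × 2 = 16, not 19  fails
C3: x5 = 8 is not in {12, 10, 3}  fails
C4: x2 = 8 is not in {5, 3, 10}  fails
C5: max(2, 1) = 2  holds
C6: x5 + x1 = 8 + 2 = 10; 10 ≤ 13, bound 13 not met  fails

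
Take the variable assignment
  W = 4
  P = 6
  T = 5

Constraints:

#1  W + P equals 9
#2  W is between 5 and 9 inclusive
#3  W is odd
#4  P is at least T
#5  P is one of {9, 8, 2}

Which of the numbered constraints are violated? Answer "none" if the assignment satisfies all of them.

No — constraints 1, 2, 3, and 5 are not satisfied.

#1 W + P = 4 + 6 = 10, not 9 — violated.
#2 W = 4 is outside [5, 9] — violated.
#3 W = 4 is even — violated.
#4 P = 6, T = 5; 6 ≥ 5 — OK.
#5 P = 6 is not in {9, 8, 2} — violated.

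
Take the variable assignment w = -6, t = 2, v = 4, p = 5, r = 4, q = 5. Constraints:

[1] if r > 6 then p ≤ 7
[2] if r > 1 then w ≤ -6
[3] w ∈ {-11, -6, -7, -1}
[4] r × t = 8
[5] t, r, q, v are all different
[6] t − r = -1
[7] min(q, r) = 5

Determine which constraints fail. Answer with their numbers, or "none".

Violated: 5, 6, and 7.

[1] r = 4, not > 6; antecedent false, conditional vacuously true — holds.
[2] r = 4 > 1, so we need w ≤ -6; w = -6 ≤ -6 — holds.
[3] w = -6 is in {-11, -6, -7, -1} — holds.
[4] r × t = 4 × 2 = 8 — holds.
[5] r = v = 4, not all different — fails.
[6] t − r = 2 − 4 = -2, not -1 — fails.
[7] min(5, 4) = 4, not 5 — fails.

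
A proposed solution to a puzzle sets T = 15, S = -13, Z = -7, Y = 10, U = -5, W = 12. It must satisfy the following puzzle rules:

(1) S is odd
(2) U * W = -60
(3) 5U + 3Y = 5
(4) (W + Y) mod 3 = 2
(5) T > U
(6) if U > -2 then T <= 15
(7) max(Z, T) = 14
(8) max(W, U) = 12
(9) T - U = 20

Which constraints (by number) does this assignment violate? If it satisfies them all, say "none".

Violated: 4 and 7.

(1) S = -13 is odd — holds.
(2) U * W = -5 * 12 = -60 — holds.
(3) 5U + 3Y = 5(-5) + 3(10) = 5 — holds.
(4) W + Y = 22; 22 mod 3 = 1, not 2 — fails.
(5) T = 15, U = -5; 15 > -5 — holds.
(6) U = -5, not > -2; antecedent false, conditional vacuously true — holds.
(7) max(-7, 15) = 15, not 14 — fails.
(8) max(12, -5) = 12 — holds.
(9) T - U = 15 - (-5) = 20 — holds.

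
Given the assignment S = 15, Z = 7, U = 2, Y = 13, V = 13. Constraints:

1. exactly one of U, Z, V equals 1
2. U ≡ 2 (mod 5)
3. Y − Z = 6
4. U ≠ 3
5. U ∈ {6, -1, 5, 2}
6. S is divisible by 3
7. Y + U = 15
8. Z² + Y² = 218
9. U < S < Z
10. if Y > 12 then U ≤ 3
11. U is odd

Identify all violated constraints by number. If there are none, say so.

The assignment fails constraints 1, 9, 11.

1. U=2, Z=7, V=13; 0 of them equal 1, not exactly one — does not hold.
2. 2 mod 5 = 2 — holds.
3. Y − Z = 13 − 7 = 6 — holds.
4. U = 2, and 2 ≠ 3 — holds.
5. U = 2 is in {6, -1, 5, 2} — holds.
6. 15 / 3 = 5, so 3 divides 15 — holds.
7. Y + U = 13 + 2 = 15 — holds.
8. Z² + Y² = 7² + 13² = 49 + 169 = 218 — holds.
9. values 2, 15, 7; S = 15 is not < Z = 7 — does not hold.
10. Y = 13 > 12, so we need U ≤ 3; U = 2 ≤ 3 — holds.
11. U = 2 is even — does not hold.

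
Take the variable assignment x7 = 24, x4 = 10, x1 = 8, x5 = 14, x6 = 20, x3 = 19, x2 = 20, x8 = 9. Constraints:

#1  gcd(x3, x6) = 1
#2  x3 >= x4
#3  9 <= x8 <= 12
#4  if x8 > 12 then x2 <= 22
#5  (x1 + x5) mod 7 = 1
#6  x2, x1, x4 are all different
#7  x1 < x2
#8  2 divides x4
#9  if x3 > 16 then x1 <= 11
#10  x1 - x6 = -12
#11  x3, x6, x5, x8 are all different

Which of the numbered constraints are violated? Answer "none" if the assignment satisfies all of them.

#1 gcd(19, 20) = 1  yes
#2 x3 = 19, x4 = 10; 19 ≥ 10  yes
#3 x8 = 9 lies in [9, 12]  yes
#4 x8 = 9, not > 12; antecedent false, conditional vacuously true  yes
#5 x1 + x5 = 22; 22 mod 7 = 1  yes
#6 values 20, 8, 10 are pairwise distinct  yes
#7 x1 = 8, x2 = 20; 8 < 20  yes
#8 10 / 2 = 5, so 2 divides 10  yes
#9 x3 = 19 > 16, so we need x1 ≤ 11; x1 = 8 ≤ 11  yes
#10 x1 - x6 = 8 - 20 = -12  yes
#11 values 19, 20, 14, 9 are pairwise distinct  yes

The assignment satisfies every constraint.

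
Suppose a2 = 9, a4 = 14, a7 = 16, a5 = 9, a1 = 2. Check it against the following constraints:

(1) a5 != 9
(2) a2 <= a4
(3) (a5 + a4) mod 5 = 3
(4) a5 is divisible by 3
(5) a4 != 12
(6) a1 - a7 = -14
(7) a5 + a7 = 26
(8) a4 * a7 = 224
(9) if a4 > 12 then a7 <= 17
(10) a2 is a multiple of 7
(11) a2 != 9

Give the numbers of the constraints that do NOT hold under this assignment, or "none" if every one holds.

(1) a5 = 9, but 9 is required to differ — violated.
(2) a2 = 9, a4 = 14; 9 ≤ 14 — OK.
(3) a5 + a4 = 23; 23 mod 5 = 3 — OK.
(4) 9 / 3 = 3, so 3 divides 9 — OK.
(5) a4 = 14, and 14 ≠ 12 — OK.
(6) a1 - a7 = 2 - 16 = -14 — OK.
(7) a5 + a7 = 9 + 16 = 25, not 26 — violated.
(8) a4 * a7 = 14 * 16 = 224 — OK.
(9) a4 = 14 > 12, so we need a7 ≤ 17; a7 = 16 ≤ 17 — OK.
(10) 9 = 7*1 + 2, so 7 does not divide 9 — violated.
(11) a2 = 9, but 9 is required to differ — violated.

Constraints 1, 7, 10, 11 do not hold.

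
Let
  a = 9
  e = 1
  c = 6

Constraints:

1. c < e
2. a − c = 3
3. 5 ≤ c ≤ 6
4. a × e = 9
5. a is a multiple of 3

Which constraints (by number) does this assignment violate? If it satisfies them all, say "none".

Constraint 1 does not hold.

1. c = 6, e = 1; 6 ≥ 1 (want <) — fails.
2. a − c = 9 − 6 = 3 — holds.
3. c = 6 lies in [5, 6] — holds.
4. a × e = 9 × 1 = 9 — holds.
5. 9 / 3 = 3, so 3 divides 9 — holds.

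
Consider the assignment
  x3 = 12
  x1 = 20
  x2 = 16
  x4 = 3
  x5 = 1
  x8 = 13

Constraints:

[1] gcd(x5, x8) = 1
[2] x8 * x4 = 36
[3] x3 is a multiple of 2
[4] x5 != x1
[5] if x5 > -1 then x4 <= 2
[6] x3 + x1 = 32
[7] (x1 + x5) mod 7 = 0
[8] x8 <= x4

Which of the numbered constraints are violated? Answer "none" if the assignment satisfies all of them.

Constraints 2, 5, and 8 do not hold.

[1] gcd(1, 13) = 1  ✓
[2] x8 * x4 = 13 * 3 = 39, not 36  ✗
[3] 12 / 2 = 6, so 2 divides 12  ✓
[4] x5 = 1, x1 = 20; distinct  ✓
[5] x5 = 1 > -1, so we need x4 ≤ 2; but x4 = 3 > 2  ✗
[6] x3 + x1 = 12 + 20 = 32  ✓
[7] x1 + x5 = 21; 21 mod 7 = 0  ✓
[8] x8 = 13, x4 = 3; 13 > 3 (want ≤)  ✗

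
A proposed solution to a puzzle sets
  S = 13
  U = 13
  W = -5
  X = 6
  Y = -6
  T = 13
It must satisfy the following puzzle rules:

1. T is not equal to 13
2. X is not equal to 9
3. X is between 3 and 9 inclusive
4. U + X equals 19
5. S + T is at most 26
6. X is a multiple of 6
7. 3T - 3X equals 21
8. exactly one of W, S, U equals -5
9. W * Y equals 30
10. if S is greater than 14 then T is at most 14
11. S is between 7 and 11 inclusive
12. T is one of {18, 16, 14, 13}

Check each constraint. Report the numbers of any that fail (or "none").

1. T = 13, but 13 is required to differ — violated.
2. X = 6, and 6 ≠ 9 — satisfied.
3. X = 6 lies in [3, 9] — satisfied.
4. U + X = 13 + 6 = 19 — satisfied.
5. S + T = 13 + 13 = 26; 26 ≤ 26 — satisfied.
6. 6 / 6 = 1, so 6 divides 6 — satisfied.
7. 3T - 3X = 3(13) - 3(6) = 21 — satisfied.
8. W=-5, S=13, U=13; 1 of them equals -5 — satisfied.
9. W * Y = -5 * (-6) = 30 — satisfied.
10. S = 13, not > 14; antecedent false, conditional vacuously true — satisfied.
11. S = 13 is outside [7, 11] — violated.
12. T = 13 is in {18, 16, 14, 13} — satisfied.

Constraints 1 and 11 do not hold.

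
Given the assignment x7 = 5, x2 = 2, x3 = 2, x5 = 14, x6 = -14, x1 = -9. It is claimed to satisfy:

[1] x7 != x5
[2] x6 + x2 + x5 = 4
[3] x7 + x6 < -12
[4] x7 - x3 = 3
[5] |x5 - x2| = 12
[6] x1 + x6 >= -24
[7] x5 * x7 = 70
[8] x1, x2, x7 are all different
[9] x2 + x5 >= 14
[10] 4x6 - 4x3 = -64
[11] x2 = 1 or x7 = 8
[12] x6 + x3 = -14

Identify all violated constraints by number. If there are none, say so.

[1] x7 = 5, x5 = 14; distinct  true
[2] x6 + x2 + x5 = -14 + 2 + 14 = 2, not 4  false
[3] x7 + x6 = 5 + (-14) = -9; -9 ≥ -12, bound -12 not met  false
[4] x7 - x3 = 5 - 2 = 3  true
[5] |14 - 2| = 12  true
[6] x1 + x6 = -9 + (-14) = -23; -23 ≥ -24  true
[7] x5 * x7 = 14 * 5 = 70  true
[8] values -9, 2, 5 are pairwise distinct  true
[9] x2 + x5 = 2 + 14 = 16; 16 ≥ 14  true
[10] 4x6 - 4x3 = 4(-14) - 4(2) = -64  true
[11] x2 = 2 ≠ 1 and x7 = 5 ≠ 8; both disjuncts false  false
[12] x6 + x3 = -14 + 2 = -12, not -14  false

No — constraints 2, 3, 11, 12 are not satisfied.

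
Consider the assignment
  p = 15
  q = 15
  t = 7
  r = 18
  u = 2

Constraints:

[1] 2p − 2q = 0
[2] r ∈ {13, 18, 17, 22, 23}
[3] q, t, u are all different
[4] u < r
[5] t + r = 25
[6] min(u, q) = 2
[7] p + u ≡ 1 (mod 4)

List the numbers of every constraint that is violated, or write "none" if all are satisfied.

No violations.

[1] 2p − 2q = 2(15) − 2(15) = 0 — OK.
[2] r = 18 is in {13, 18, 17, 22, 23} — OK.
[3] values 15, 7, 2 are pairwise distinct — OK.
[4] u = 2, r = 18; 2 < 18 — OK.
[5] t + r = 7 + 18 = 25 — OK.
[6] min(2, 15) = 2 — OK.
[7] p + u = 17; 17 mod 4 = 1 — OK.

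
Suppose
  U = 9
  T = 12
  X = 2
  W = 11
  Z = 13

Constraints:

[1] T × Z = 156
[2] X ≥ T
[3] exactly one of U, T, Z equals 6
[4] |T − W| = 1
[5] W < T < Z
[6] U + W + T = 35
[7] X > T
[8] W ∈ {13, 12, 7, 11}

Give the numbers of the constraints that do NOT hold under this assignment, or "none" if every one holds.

Constraints 2, 3, 6, 7 do not hold.

[1] T × Z = 12 × 13 = 156  ✔
[2] X = 2, T = 12; 2 < 12 (want ≥)  ✘
[3] U=9, T=12, Z=13; 0 of them equal 6, not exactly one  ✘
[4] |12 − 11| = 1  ✔
[5] values 11 < 12 < 13  ✔
[6] U + W + T = 9 + 11 + 12 = 32, not 35  ✘
[7] X = 2, T = 12; 2 ≤ 12 (want >)  ✘
[8] W = 11 is in {13, 12, 7, 11}  ✔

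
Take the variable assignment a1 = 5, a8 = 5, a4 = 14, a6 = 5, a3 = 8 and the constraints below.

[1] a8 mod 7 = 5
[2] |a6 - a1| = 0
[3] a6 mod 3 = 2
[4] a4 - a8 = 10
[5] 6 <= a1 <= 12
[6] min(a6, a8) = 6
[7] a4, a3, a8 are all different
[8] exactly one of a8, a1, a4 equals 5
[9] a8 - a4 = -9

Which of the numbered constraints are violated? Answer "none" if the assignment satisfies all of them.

The assignment fails constraints 4, 5, 6, 8.

[1] 5 mod 7 = 5  true
[2] |5 - 5| = 0  true
[3] 5 mod 3 = 2  true
[4] a4 - a8 = 14 - 5 = 9, not 10  false
[5] a1 = 5 is outside [6, 12]  false
[6] min(5, 5) = 5, not 6  false
[7] values 14, 8, 5 are pairwise distinct  true
[8] a8=5, a1=5, a4=14; 2 of them equal 5, not exactly one  false
[9] a8 - a4 = 5 - 14 = -9  true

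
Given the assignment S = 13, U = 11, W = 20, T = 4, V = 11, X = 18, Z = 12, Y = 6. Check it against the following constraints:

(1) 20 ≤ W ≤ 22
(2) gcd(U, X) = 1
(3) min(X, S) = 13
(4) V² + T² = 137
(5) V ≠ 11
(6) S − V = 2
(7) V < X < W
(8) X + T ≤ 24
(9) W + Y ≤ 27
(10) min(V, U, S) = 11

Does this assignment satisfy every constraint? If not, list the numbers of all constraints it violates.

(1) W = 20 lies in [20, 22]  holds
(2) gcd(11, 18) = 1  holds
(3) min(18, 13) = 13  holds
(4) V² + T² = 11² + 4² = 121 + 16 = 137  holds
(5) V = 11, but 11 is required to differ  fails
(6) S − V = 13 − 11 = 2  holds
(7) values 11 < 18 < 20  holds
(8) X + T = 18 + 4 = 22; 22 ≤ 24  holds
(9) W + Y = 20 + 6 = 26; 26 ≤ 27  holds
(10) min(11, 11, 13) = 11  holds

Constraint 5 is violated.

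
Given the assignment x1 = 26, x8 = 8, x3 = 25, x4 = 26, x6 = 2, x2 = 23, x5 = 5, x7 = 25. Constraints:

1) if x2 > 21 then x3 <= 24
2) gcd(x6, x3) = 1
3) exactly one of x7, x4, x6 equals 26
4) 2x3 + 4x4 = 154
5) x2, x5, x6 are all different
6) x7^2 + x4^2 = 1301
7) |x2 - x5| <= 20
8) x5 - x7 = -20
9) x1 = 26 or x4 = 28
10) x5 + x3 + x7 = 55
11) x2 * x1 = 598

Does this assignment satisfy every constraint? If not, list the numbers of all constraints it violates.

1) x2 = 23 > 21, so we need x3 ≤ 24; but x3 = 25 > 24 — does not hold.
2) gcd(2, 25) = 1 — holds.
3) x7=25, x4=26, x6=2; 1 of them equals 26 — holds.
4) 2x3 + 4x4 = 2(25) + 4(26) = 154 — holds.
5) values 23, 5, 2 are pairwise distinct — holds.
6) x7^2 + x4^2 = 25^2 + 26^2 = 625 + 676 = 1301 — holds.
7) |23 - 5| = 18; 18 ≤ 20 — holds.
8) x5 - x7 = 5 - 25 = -20 — holds.
9) x1 = 26 = 26 (first disjunct) — holds.
10) x5 + x3 + x7 = 5 + 25 + 25 = 55 — holds.
11) x2 * x1 = 23 * 26 = 598 — holds.

The assignment fails constraint 1.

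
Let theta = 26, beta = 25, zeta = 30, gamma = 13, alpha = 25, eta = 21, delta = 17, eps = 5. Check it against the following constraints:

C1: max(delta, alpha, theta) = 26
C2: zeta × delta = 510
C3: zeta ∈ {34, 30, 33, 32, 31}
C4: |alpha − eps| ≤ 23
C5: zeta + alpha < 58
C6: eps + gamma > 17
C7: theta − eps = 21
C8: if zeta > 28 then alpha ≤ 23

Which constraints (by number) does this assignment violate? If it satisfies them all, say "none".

Constraint 8 does not hold.

C1: max(17, 25, 26) = 26 — OK.
C2: zeta × delta = 30 × 17 = 510 — OK.
C3: zeta = 30 is in {34, 30, 33, 32, 31} — OK.
C4: |25 − 5| = 20; 20 ≤ 23 — OK.
C5: zeta + alpha = 30 + 25 = 55; 55 < 58 — OK.
C6: eps + gamma = 5 + 13 = 18; 18 > 17 — OK.
C7: theta − eps = 26 − 5 = 21 — OK.
C8: zeta = 30 > 28, so we need alpha ≤ 23; but alpha = 25 > 23 — violated.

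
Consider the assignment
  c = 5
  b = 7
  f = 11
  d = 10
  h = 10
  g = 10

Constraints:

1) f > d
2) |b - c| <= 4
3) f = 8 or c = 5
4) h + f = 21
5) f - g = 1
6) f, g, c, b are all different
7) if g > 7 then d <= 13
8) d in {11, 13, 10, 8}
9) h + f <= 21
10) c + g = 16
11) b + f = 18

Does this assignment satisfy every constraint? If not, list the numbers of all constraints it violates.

Constraint 10 does not hold.

1) f = 11, d = 10; 11 > 10 — satisfied.
2) |7 - 5| = 2; 2 ≤ 4 — satisfied.
3) f = 11 ≠ 8, but c = 5 = 5 (second disjunct) — satisfied.
4) h + f = 10 + 11 = 21 — satisfied.
5) f - g = 11 - 10 = 1 — satisfied.
6) values 11, 10, 5, 7 are pairwise distinct — satisfied.
7) g = 10 > 7, so we need d ≤ 13; d = 10 ≤ 13 — satisfied.
8) d = 10 is in {11, 13, 10, 8} — satisfied.
9) h + f = 10 + 11 = 21; 21 ≤ 21 — satisfied.
10) c + g = 5 + 10 = 15, not 16 — violated.
11) b + f = 7 + 11 = 18 — satisfied.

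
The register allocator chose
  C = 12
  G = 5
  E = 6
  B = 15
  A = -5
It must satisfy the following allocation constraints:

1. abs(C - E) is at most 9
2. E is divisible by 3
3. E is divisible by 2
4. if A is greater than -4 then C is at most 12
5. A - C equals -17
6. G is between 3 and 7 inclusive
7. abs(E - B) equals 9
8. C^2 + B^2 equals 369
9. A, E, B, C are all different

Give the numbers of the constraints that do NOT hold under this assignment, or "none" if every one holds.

The assignment satisfies every constraint.

1. abs(12 - 6) = 6; 6 ≤ 9 — OK.
2. 6 / 3 = 2, so 3 divides 6 — OK.
3. 6 / 2 = 3, so 2 divides 6 — OK.
4. A = -5, not > -4; antecedent false, conditional vacuously true — OK.
5. A - C = -5 - 12 = -17 — OK.
6. G = 5 lies in [3, 7] — OK.
7. abs(6 - 15) = 9 — OK.
8. C^2 + B^2 = 12^2 + 15^2 = 144 + 225 = 369 — OK.
9. values -5, 6, 15, 12 are pairwise distinct — OK.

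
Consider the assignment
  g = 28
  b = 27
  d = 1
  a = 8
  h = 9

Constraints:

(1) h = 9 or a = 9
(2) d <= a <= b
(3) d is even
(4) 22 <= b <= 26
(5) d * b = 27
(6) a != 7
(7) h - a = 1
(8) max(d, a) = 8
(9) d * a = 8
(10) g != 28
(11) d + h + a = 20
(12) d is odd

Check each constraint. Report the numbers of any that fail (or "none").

No — constraints 3, 4, 10, and 11 are not satisfied.

(1) h = 9 = 9 (first disjunct) — holds.
(2) values 1 <= 8 <= 27 — holds.
(3) d = 1 is odd — fails.
(4) b = 27 is outside [22, 26] — fails.
(5) d * b = 1 * 27 = 27 — holds.
(6) a = 8, and 8 ≠ 7 — holds.
(7) h - a = 9 - 8 = 1 — holds.
(8) max(1, 8) = 8 — holds.
(9) d * a = 1 * 8 = 8 — holds.
(10) g = 28, but 28 is required to differ — fails.
(11) d + h + a = 1 + 9 + 8 = 18, not 20 — fails.
(12) d = 1 is odd — holds.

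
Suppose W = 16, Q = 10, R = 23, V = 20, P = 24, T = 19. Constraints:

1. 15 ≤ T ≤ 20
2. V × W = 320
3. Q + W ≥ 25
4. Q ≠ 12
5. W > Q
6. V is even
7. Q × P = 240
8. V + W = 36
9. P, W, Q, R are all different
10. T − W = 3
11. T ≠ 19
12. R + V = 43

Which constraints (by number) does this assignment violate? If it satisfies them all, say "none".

Constraint 11 is violated.

1. T = 19 lies in [15, 20] — OK.
2. V × W = 20 × 16 = 320 — OK.
3. Q + W = 10 + 16 = 26; 26 ≥ 25 — OK.
4. Q = 10, and 10 ≠ 12 — OK.
5. W = 16, Q = 10; 16 > 10 — OK.
6. V = 20 is even — OK.
7. Q × P = 10 × 24 = 240 — OK.
8. V + W = 20 + 16 = 36 — OK.
9. values 24, 16, 10, 23 are pairwise distinct — OK.
10. T − W = 19 − 16 = 3 — OK.
11. T = 19, but 19 is required to differ — violated.
12. R + V = 23 + 20 = 43 — OK.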